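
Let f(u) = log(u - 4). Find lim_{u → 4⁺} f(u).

As u → 4⁺, u - 4 → 0⁺ and ln(u - 4) → −∞.
Multiplying by 1 gives -∞.

-∞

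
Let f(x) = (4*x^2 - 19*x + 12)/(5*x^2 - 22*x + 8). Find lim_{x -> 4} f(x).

13/18

Direct substitution gives 0/0, so factor. Both numerator and denominator have (x - 4) as a factor.
After cancelling, the expression reduces to (4*x - 3)/(5*x - 2).
Substituting x = 4 gives 13/18.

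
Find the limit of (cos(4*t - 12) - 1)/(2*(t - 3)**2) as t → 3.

Direct substitution gives 0/0.
Apply L'Hôpital: lim (-4*sin(4*t - 12))/(4*t - 12), still 0/0.
After 2 applications of L'Hôpital's rule the quotient is (-16*cos(4*t - 12))/(4); substituting t = 3 gives -4.

-4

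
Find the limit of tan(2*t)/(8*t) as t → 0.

1/4

Substitution gives 0/0.
Since tan(u)/u → 1 as u → 0, tan(2t)/(2t) → 1 and the limit is 2/8 = 1/4.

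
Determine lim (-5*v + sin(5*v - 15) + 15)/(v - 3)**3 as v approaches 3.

-125/6

Direct substitution gives 0/0.
Apply L'Hôpital: lim (5*cos(5*v - 15) - 5)/(3*(v - 3)^2), still 0/0.
Apply L'Hôpital: lim (-25*sin(5*v - 15))/(6*v - 18), still 0/0.
After 3 applications of L'Hôpital's rule the quotient is (-125*cos(5*v - 15))/(6); substituting v = 3 gives -125/6.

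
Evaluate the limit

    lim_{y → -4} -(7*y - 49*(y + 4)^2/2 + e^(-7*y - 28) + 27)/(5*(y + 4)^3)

343/30

Direct substitution gives 0/0.
Apply L'Hôpital: lim (-49*y - 7*e^(-7*y - 28) - 189)/(-15*(y + 4)^2), still 0/0.
Apply L'Hôpital: lim (49*e^(-7*y - 28) - 49)/(-30*y - 120), still 0/0.
After 3 applications of L'Hôpital's rule the quotient is (-343*e^(-7*y - 28))/(-30); substituting y = -4 gives 343/30.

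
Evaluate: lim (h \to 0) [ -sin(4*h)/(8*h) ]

-1/2

Substitution gives 0/0.
Write it as (4/(-8))·sin(4h)/(4h); since sin(u)/u → 1, the limit is -1/2.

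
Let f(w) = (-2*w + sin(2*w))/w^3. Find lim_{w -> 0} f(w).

-4/3

Direct substitution gives 0/0.
Apply L'Hôpital: lim (2*cos(2*w) - 2)/(3*w^2), still 0/0.
Apply L'Hôpital: lim (-4*sin(2*w))/(6*w), still 0/0.
After 3 applications of L'Hôpital's rule the quotient is (-8*cos(2*w))/(6); substituting w = 0 gives -4/3.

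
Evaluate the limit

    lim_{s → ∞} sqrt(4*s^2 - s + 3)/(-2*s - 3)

-1

For large |s|, √(4*s^2 - s + 3) ≈ √4·|s| and the denominator ≈ -2s.
Since s → +∞, |s| = s, giving √4/(-2) = -1.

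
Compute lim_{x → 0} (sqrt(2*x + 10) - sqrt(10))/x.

Substitution gives 0/0. Multiply numerator and denominator by the conjugate √(10 + 2x) + √10.
The numerator becomes (10 + 2x) − 10 = 2x, so the expression simplifies to 2/(√(10 + 2x) + √10).
Letting x → 0 gives 2/(2√10) = √(10)/10.

√(10)/10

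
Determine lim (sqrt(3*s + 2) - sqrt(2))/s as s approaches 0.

Substitution gives 0/0. Multiply numerator and denominator by the conjugate √(2 + 3s) + √2.
The numerator becomes (2 + 3s) − 2 = 3s, so the expression simplifies to 3/(√(2 + 3s) + √2).
Letting s → 0 gives 3/(2√2) = 3*√(2)/4.

3*√(2)/4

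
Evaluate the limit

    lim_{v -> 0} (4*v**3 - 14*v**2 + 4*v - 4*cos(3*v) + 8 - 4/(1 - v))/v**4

Substitution gives 0/0; apply L'Hôpital's rule 4 times.
After differentiating numerator and denominator 4 times the quotient is (-324*cos(3*v) + 96/(v - 1)^5)/(24); at v = 0 this is -35/2.

-35/2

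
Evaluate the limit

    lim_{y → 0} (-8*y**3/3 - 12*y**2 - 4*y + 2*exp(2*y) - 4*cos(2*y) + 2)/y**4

Substitution gives 0/0; apply L'Hôpital's rule 4 times.
After differentiating numerator and denominator 4 times the quotient is (32*e^(2*y) - 64*cos(2*y))/(24); at y = 0 this is -4/3.

-4/3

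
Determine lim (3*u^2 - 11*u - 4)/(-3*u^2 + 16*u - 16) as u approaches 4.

Direct substitution gives 0/0, so factor. Both numerator and denominator have (u - 4) as a factor.
After cancelling, the expression reduces to (3*u + 1)/(4 - 3*u).
Substituting u = 4 gives -13/8.

-13/8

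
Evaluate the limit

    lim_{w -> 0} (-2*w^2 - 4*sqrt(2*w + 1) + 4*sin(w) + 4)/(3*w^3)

-8/9

Substitution gives 0/0; apply L'Hôpital's rule 3 times.
After differentiating numerator and denominator 3 times the quotient is (-4*cos(w) - 12/(2*w + 1)^(5/2))/(18); at w = 0 this is -8/9.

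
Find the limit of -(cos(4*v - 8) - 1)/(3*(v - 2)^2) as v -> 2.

8/3

Direct substitution gives 0/0.
Apply L'Hôpital: lim (-4*sin(4*v - 8))/(12 - 6*v), still 0/0.
After 2 applications of L'Hôpital's rule the quotient is (-16*cos(4*v - 8))/(-6); substituting v = 2 gives 8/3.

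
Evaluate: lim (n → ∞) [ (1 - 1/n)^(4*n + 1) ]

Let L be the limit and take ln: ln L = lim (4n + 1)·ln(1 - 1/n) = lim (4n + 1)·(-1/n + O(1/n²)) = -4.
Hence L = e^(-4).

e^(-4)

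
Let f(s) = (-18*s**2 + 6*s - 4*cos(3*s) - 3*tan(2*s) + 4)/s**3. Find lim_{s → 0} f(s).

Substitution gives 0/0 (the numerator vanishes to order 3).
Expand each term to order s^3: the coefficient of s^3 in -4·cos(3s) is 0 and in -3·tan(2s) is -8.
Lower-order terms cancel with the polynomial part, so the numerator is (-8)·s^3 + o(s^3), and the limit is (-8)/(1) = -8.

-8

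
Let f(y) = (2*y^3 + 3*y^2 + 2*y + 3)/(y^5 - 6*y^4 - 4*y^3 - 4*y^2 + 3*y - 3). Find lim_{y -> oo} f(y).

The denominator has degree 5 and the numerator degree 3. Dividing numerator and denominator by y^5 sends every term to 0 except the leading denominator term, so the limit is 0.

0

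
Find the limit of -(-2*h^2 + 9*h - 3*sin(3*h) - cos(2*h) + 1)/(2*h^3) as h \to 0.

Substitution gives 0/0 (the numerator vanishes to order 3).
Expand each term to order h^3: the coefficient of h^3 in −cos(2h) is 0 and in -3·sin(3h) is 27/2.
Lower-order terms cancel with the polynomial part, so the numerator is (27/2)·h^3 + o(h^3), and the limit is (27/2)/(-2) = -27/4.

-27/4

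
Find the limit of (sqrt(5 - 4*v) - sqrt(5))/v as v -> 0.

-2*√(5)/5

Substitution gives 0/0. Multiply numerator and denominator by the conjugate √(5 - 4v) + √5.
The numerator becomes (5 - 4v) − 5 = -4v, so the expression simplifies to -4/(√(5 - 4v) + √5).
Letting v → 0 gives -4/(2√5) = -2*√(5)/5.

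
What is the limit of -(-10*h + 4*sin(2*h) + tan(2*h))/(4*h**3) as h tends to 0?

2/3

Substitution gives 0/0; apply L'Hôpital's rule 3 times.
After differentiating numerator and denominator 3 times the quotient is (-32*cos(2*h) + 48*tan(2*h)^4 + 64*tan(2*h)^2 + 16)/(-24); at h = 0 this is 2/3.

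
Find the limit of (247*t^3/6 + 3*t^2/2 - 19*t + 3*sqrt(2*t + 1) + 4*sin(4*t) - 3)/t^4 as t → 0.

Substitution gives 0/0 (the numerator vanishes to order 4).
Expand each term to order t^4: the coefficient of t^4 in 3·√(1 + 2t) is -15/8 and in 4·sin(4t) is 0.
Lower-order terms cancel with the polynomial part, so the numerator is (-15/8)·t^4 + o(t^4), and the limit is (-15/8)/(1) = -15/8.

-15/8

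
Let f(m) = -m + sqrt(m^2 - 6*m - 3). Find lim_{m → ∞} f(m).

-3

This has the form ∞ − ∞. Multiply and divide by the conjugate √(m^2 - 6*m - 3) + m.
That gives (-6m - 3) / (√(m^2 - 6*m - 3) + m).
Divide numerator and denominator by m: the limit is -6/(2·1) = -3.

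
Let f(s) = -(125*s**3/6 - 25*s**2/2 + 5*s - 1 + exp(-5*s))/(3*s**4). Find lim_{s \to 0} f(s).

-625/72

Direct substitution gives 0/0.
Apply L'Hôpital: lim (125*s^2/2 - 25*s + 5 - 5*e^(-5*s))/(-12*s^3), still 0/0.
Apply L'Hôpital: lim (125*s - 25 + 25*e^(-5*s))/(-36*s^2), still 0/0.
Apply L'Hôpital: lim (125 - 125*e^(-5*s))/(-72*s), still 0/0.
After 4 applications of L'Hôpital's rule the quotient is (625*e^(-5*s))/(-72); substituting s = 0 gives -625/72.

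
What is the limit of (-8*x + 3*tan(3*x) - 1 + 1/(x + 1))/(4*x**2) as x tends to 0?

1/4

Substitution gives 0/0 (the numerator vanishes to order 2).
Expand each term to order x^2: the coefficient of x^2 in 3·tan(3x) is 0 and in 1/(1 + x) is 1.
Lower-order terms cancel with the polynomial part, so the numerator is (1)·x^2 + o(x^2), and the limit is (1)/(4) = 1/4.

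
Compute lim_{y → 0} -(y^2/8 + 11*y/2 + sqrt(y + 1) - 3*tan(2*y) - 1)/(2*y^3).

127/32

Substitution gives 0/0; apply L'Hôpital's rule 3 times.
After differentiating numerator and denominator 3 times the quotient is (-96*tan(2*y)^2/cos(2*y)^2 - 48/cos(2*y)^4 + 3/(8*(y + 1)^(5/2)))/(-12); at y = 0 this is 127/32.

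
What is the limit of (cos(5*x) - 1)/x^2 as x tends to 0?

-25/2

Direct substitution gives 0/0.
Apply L'Hôpital: lim (-5*sin(5*x))/(2*x), still 0/0.
After 2 applications of L'Hôpital's rule the quotient is (-25*cos(5*x))/(2); substituting x = 0 gives -25/2.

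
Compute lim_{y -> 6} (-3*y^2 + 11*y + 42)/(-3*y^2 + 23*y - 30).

25/13

Direct substitution gives 0/0, so factor. Both numerator and denominator have (y - 6) as a factor.
After cancelling, the expression reduces to (-3*y - 7)/(5 - 3*y).
Substituting y = 6 gives 25/13.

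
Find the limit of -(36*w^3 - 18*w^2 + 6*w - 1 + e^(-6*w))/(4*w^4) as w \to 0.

Direct substitution gives 0/0.
Apply L'Hôpital: lim (108*w^2 - 36*w + 6 - 6*e^(-6*w))/(-16*w^3), still 0/0.
Apply L'Hôpital: lim (216*w - 36 + 36*e^(-6*w))/(-48*w^2), still 0/0.
Apply L'Hôpital: lim (216 - 216*e^(-6*w))/(-96*w), still 0/0.
After 4 applications of L'Hôpital's rule the quotient is (1296*e^(-6*w))/(-96); substituting w = 0 gives -27/2.

-27/2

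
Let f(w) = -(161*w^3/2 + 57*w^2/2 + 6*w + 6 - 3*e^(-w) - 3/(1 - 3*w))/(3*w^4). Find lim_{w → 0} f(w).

Substitution gives 0/0; apply L'Hôpital's rule 4 times.
After differentiating numerator and denominator 4 times the quotient is (-3*e^(-w) + 5832/(3*w - 1)^5)/(-72); at w = 0 this is 1945/24.

1945/24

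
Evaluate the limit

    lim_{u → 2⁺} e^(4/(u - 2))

As u → 2⁺, 4/(u - 2) → +∞, so e^(4/(u - 2)) → ∞.

∞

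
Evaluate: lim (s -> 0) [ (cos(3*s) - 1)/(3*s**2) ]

-3/2

Direct substitution gives 0/0.
Apply L'Hôpital: lim (-3*sin(3*s))/(6*s), still 0/0.
After 2 applications of L'Hôpital's rule the quotient is (-9*cos(3*s))/(6); substituting s = 0 gives -3/2.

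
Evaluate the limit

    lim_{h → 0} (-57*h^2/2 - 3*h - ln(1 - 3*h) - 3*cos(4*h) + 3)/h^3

Substitution gives 0/0 (the numerator vanishes to order 3).
Expand each term to order h^3: the coefficient of h^3 in -3·cos(4h) is 0 and in −ln(1 - 3h) is 9.
Lower-order terms cancel with the polynomial part, so the numerator is (9)·h^3 + o(h^3), and the limit is (9)/(1) = 9.

9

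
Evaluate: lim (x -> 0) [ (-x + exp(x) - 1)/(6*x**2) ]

Direct substitution gives 0/0.
Apply L'Hôpital: lim (e^(x) - 1)/(12*x), still 0/0.
After 2 applications of L'Hôpital's rule the quotient is (e^(x))/(12); substituting x = 0 gives 1/12.

1/12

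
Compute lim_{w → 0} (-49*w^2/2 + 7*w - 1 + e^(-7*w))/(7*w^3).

-49/6

Direct substitution gives 0/0.
Apply L'Hôpital: lim (-49*w + 7 - 7*e^(-7*w))/(21*w^2), still 0/0.
Apply L'Hôpital: lim (-49 + 49*e^(-7*w))/(42*w), still 0/0.
After 3 applications of L'Hôpital's rule the quotient is (-343*e^(-7*w))/(42); substituting w = 0 gives -49/6.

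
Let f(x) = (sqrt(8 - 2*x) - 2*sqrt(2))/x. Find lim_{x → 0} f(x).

Substitution gives 0/0. Multiply numerator and denominator by the conjugate √(8 - 2x) + √8.
The numerator becomes (8 - 2x) − 8 = -2x, so the expression simplifies to -2/(√(8 - 2x) + √8).
Letting x → 0 gives -2/(2√8) = -√(2)/4.

-√(2)/4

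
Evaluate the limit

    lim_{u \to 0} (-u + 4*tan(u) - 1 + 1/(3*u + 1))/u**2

9

Substitution gives 0/0; apply L'Hôpital's rule 2 times.
After differentiating numerator and denominator 2 times the quotient is (8*tan(u)/cos(u)^2 + 18/(3*u + 1)^3)/(2); at u = 0 this is 9.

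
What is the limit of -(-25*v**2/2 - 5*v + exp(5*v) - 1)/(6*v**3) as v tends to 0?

-125/36

Direct substitution gives 0/0.
Apply L'Hôpital: lim (-25*v + 5*e^(5*v) - 5)/(-18*v^2), still 0/0.
Apply L'Hôpital: lim (25*e^(5*v) - 25)/(-36*v), still 0/0.
After 3 applications of L'Hôpital's rule the quotient is (125*e^(5*v))/(-36); substituting v = 0 gives -125/36.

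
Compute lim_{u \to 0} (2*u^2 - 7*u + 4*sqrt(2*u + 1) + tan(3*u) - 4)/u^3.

11

Substitution gives 0/0; apply L'Hôpital's rule 3 times.
After differentiating numerator and denominator 3 times the quotient is (162*tan(3*u)^2/cos(3*u)^2 + 54/cos(3*u)^2 + 12/(2*u + 1)^(5/2))/(6); at u = 0 this is 11.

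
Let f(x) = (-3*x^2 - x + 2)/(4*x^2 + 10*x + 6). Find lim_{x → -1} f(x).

5/2

Direct substitution gives 0/0, so factor. Both numerator and denominator have (x + 1) as a factor.
After cancelling, the expression reduces to (2 - 3*x)/(4*x + 6).
Substituting x = -1 gives 5/2.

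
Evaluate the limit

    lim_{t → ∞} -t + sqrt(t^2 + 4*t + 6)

This has the form ∞ − ∞. Multiply and divide by the conjugate √(t^2 + 4*t + 6) + t.
That gives (4t + 6) / (√(t^2 + 4*t + 6) + t).
Divide numerator and denominator by t: the limit is 4/(2·1) = 2.

2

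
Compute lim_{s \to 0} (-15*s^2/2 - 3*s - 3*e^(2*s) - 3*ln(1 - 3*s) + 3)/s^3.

23

Substitution gives 0/0; apply L'Hôpital's rule 3 times.
After differentiating numerator and denominator 3 times the quotient is (-24*e^(2*s) - 162/(3*s - 1)^3)/(6); at s = 0 this is 23.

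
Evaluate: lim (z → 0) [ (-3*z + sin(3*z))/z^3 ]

Direct substitution gives 0/0.
Apply L'Hôpital: lim (3*cos(3*z) - 3)/(3*z^2), still 0/0.
Apply L'Hôpital: lim (-9*sin(3*z))/(6*z), still 0/0.
After 3 applications of L'Hôpital's rule the quotient is (-27*cos(3*z))/(6); substituting z = 0 gives -9/2.

-9/2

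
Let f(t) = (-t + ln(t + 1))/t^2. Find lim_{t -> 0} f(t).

Direct substitution gives 0/0.
Apply L'Hôpital: lim (-1 + 1/(t + 1))/(2*t), still 0/0.
After 2 applications of L'Hôpital's rule the quotient is (-1/(t + 1)^2)/(2); substituting t = 0 gives -1/2.

-1/2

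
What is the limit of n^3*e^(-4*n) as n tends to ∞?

0

Write as n^3/e^{4n}, an ∞/∞ form.
Exponential growth dominates any polynomial, so repeated L'Hôpital (or the standard result) gives 0.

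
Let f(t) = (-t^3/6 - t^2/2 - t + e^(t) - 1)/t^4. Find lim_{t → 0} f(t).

Direct substitution gives 0/0.
Apply L'Hôpital: lim (-t^2/2 - t + e^(t) - 1)/(4*t^3), still 0/0.
Apply L'Hôpital: lim (-t + e^(t) - 1)/(12*t^2), still 0/0.
Apply L'Hôpital: lim (e^(t) - 1)/(24*t), still 0/0.
After 4 applications of L'Hôpital's rule the quotient is (e^(t))/(24); substituting t = 0 gives 1/24.

1/24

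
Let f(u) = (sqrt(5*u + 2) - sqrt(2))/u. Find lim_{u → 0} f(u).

Substitution gives 0/0. Multiply numerator and denominator by the conjugate √(2 + 5u) + √2.
The numerator becomes (2 + 5u) − 2 = 5u, so the expression simplifies to 5/(√(2 + 5u) + √2).
Letting u → 0 gives 5/(2√2) = 5*√(2)/4.

5*√(2)/4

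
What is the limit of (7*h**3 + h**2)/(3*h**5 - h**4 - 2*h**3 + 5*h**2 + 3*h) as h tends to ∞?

0

The denominator has degree 5 and the numerator degree 3. Dividing numerator and denominator by h^5 sends every term to 0 except the leading denominator term, so the limit is 0.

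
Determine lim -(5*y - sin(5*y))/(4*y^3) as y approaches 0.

-125/24

Direct substitution gives 0/0.
Apply L'Hôpital: lim (5 - 5*cos(5*y))/(-12*y^2), still 0/0.
Apply L'Hôpital: lim (25*sin(5*y))/(-24*y), still 0/0.
After 3 applications of L'Hôpital's rule the quotient is (125*cos(5*y))/(-24); substituting y = 0 gives -125/24.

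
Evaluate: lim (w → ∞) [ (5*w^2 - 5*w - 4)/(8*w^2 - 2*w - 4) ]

5/8

Numerator and denominator both have degree 2.
Dividing every term by w^2, all lower-order terms vanish and the limit is the ratio of leading coefficients, 5/(8) = 5/8.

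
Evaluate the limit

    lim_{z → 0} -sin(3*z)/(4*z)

Substitution gives 0/0.
Write it as (3/(-4))·sin(3z)/(3z); since sin(u)/u → 1, the limit is -3/4.

-3/4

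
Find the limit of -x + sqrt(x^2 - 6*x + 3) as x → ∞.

An ∞ − ∞ form. Rationalising with the conjugate, the difference becomes (-6x + 3) / (√(x^2 - 6*x + 3) + x).
For large x the denominator behaves like 2·x, so the quotient tends to -6/2 = -3.

-3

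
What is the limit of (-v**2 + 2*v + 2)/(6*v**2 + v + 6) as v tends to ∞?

-1/6

Numerator and denominator both have degree 2.
Dividing every term by v^2, all lower-order terms vanish and the limit is the ratio of leading coefficients, -1/(6) = -1/6.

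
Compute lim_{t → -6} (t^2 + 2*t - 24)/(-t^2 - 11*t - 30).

Since t = -6 makes numerator and denominator zero, (t + 6) divides both.
Cancelling it gives (t - 4)/(-t - 5); now plug in t = -6 to get -10.

-10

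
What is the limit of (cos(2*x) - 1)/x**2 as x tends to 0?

-2

Direct substitution gives 0/0.
Apply L'Hôpital: lim (-2*sin(2*x))/(2*x), still 0/0.
After 2 applications of L'Hôpital's rule the quotient is (-4*cos(2*x))/(2); substituting x = 0 gives -2.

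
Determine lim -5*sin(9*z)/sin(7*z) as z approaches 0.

-45/7

Substitution gives 0/0.
Divide numerator and denominator by z: sin(9z)/z → 9 and sin(7z)/z → 7, so the limit is -5·9/7 = -45/7.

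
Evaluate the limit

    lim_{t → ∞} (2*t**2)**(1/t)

1

Base → ∞ and exponent → 0: an ∞^0 form.
Take logs: (1/t)·ln(2·t^2) = (ln 2 + 2·ln t)/t → 0.
So the limit is e^0 = 1.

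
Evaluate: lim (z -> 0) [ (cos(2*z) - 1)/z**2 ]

Direct substitution gives 0/0.
Apply L'Hôpital: lim (-2*sin(2*z))/(2*z), still 0/0.
After 2 applications of L'Hôpital's rule the quotient is (-4*cos(2*z))/(2); substituting z = 0 gives -2.

-2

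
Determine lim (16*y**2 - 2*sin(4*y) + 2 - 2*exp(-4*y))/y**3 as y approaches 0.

Substitution gives 0/0; apply L'Hôpital's rule 3 times.
After differentiating numerator and denominator 3 times the quotient is (128*cos(4*y) + 128*e^(-4*y))/(6); at y = 0 this is 128/3.

128/3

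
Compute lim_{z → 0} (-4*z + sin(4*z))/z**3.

Direct substitution gives 0/0.
Apply L'Hôpital: lim (4*cos(4*z) - 4)/(3*z^2), still 0/0.
Apply L'Hôpital: lim (-16*sin(4*z))/(6*z), still 0/0.
After 3 applications of L'Hôpital's rule the quotient is (-64*cos(4*z))/(6); substituting z = 0 gives -32/3.

-32/3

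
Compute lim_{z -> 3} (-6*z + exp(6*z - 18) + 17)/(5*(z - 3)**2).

18/5

Direct substitution gives 0/0.
Apply L'Hôpital: lim (6*e^(6*z - 18) - 6)/(10*z - 30), still 0/0.
After 2 applications of L'Hôpital's rule the quotient is (36*e^(6*z - 18))/(10); substituting z = 3 gives 18/5.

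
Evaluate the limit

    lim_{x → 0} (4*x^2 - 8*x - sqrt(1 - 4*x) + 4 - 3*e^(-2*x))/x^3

Substitution gives 0/0; apply L'Hôpital's rule 3 times.
After differentiating numerator and denominator 3 times the quotient is (24*e^(-2*x) + 24/(1 - 4*x)^(5/2))/(6); at x = 0 this is 8.

8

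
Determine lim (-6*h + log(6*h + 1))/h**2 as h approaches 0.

Direct substitution gives 0/0.
Apply L'Hôpital: lim (-6 + 6/(6*h + 1))/(2*h), still 0/0.
After 2 applications of L'Hôpital's rule the quotient is (-36/(6*h + 1)^2)/(2); substituting h = 0 gives -18.

-18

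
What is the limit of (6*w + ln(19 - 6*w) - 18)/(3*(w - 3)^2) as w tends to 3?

Direct substitution gives 0/0.
Apply L'Hôpital: lim (6 - 6/(19 - 6*w))/(6*w - 18), still 0/0.
After 2 applications of L'Hôpital's rule the quotient is (-36/(19 - 6*w)^2)/(6); substituting w = 3 gives -6.

-6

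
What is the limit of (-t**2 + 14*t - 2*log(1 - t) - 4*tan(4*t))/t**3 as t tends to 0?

Substitution gives 0/0; apply L'Hôpital's rule 3 times.
After differentiating numerator and denominator 3 times the quotient is (-1024*tan(4*t)^2/cos(4*t)^2 - 512/cos(4*t)^4 - 4/(t - 1)^3)/(6); at t = 0 this is -254/3.

-254/3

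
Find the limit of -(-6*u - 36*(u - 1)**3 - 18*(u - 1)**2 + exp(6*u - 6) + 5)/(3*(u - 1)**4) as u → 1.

-18

Direct substitution gives 0/0.
Apply L'Hôpital: lim (-36*u - 108*(u - 1)^2 + 6*e^(6*u - 6) + 30)/(-12*(u - 1)^3), still 0/0.
Apply L'Hôpital: lim (-216*u + 36*e^(6*u - 6) + 180)/(-36*(u - 1)^2), still 0/0.
Apply L'Hôpital: lim (216*e^(6*u - 6) - 216)/(72 - 72*u), still 0/0.
After 4 applications of L'Hôpital's rule the quotient is (1296*e^(6*u - 6))/(-72); substituting u = 1 gives -18.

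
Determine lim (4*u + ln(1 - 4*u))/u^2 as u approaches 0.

Direct substitution gives 0/0.
Apply L'Hôpital: lim (4 - 4/(1 - 4*u))/(2*u), still 0/0.
After 2 applications of L'Hôpital's rule the quotient is (-16/(1 - 4*u)^2)/(2); substituting u = 0 gives -8.

-8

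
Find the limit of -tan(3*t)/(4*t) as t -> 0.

-3/4

Substitution gives 0/0.
Since tan(u)/u → 1 as u → 0, tan(3t)/(3t) → 1 and the limit is 3/(-4) = -3/4.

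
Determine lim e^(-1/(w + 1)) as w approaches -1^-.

∞

As w → -1⁻, -1/(w + 1) → +∞, so e^(-1/(w + 1)) → ∞.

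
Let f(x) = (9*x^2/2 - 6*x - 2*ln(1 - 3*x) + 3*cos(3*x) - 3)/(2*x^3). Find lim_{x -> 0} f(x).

Substitution gives 0/0; apply L'Hôpital's rule 3 times.
After differentiating numerator and denominator 3 times the quotient is (81*sin(3*x) - 108/(3*x - 1)^3)/(12); at x = 0 this is 9.

9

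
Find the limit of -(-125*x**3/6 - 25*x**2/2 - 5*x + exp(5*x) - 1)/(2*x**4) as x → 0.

-625/48

Direct substitution gives 0/0.
Apply L'Hôpital: lim (-125*x^2/2 - 25*x + 5*e^(5*x) - 5)/(-8*x^3), still 0/0.
Apply L'Hôpital: lim (-125*x + 25*e^(5*x) - 25)/(-24*x^2), still 0/0.
Apply L'Hôpital: lim (125*e^(5*x) - 125)/(-48*x), still 0/0.
After 4 applications of L'Hôpital's rule the quotient is (625*e^(5*x))/(-48); substituting x = 0 gives -625/48.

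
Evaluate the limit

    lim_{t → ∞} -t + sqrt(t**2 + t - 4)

An ∞ − ∞ form. Rationalising with the conjugate, the difference becomes (t - 4) / (√(t^2 + t - 4) + t).
For large t the denominator behaves like 2·t, so the quotient tends to 1/2 = 1/2.

1/2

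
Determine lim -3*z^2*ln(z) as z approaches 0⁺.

0

This is a 0·(−∞) form. Rewrite as -3·ln(z) / z^(−2) and apply L'Hôpital:
the derivative quotient is -3·(1/z) / (−2·z^(−3)) = (3/2)·z^2 → 0.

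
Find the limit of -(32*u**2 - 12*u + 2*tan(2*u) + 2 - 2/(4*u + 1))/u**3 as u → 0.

Substitution gives 0/0; apply L'Hôpital's rule 3 times.
After differentiating numerator and denominator 3 times the quotient is (96*tan(2*u)^2/cos(2*u)^2 + 32/cos(2*u)^2 + 768/(4*u + 1)^4)/(-6); at u = 0 this is -400/3.

-400/3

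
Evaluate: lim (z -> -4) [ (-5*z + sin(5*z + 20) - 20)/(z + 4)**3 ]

-125/6

Direct substitution gives 0/0.
Apply L'Hôpital: lim (5*cos(5*z + 20) - 5)/(3*(z + 4)^2), still 0/0.
Apply L'Hôpital: lim (-25*sin(5*z + 20))/(6*z + 24), still 0/0.
After 3 applications of L'Hôpital's rule the quotient is (-125*cos(5*z + 20))/(6); substituting z = -4 gives -125/6.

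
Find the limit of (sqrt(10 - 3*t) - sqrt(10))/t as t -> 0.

Substitution gives 0/0. Multiply numerator and denominator by the conjugate √(10 - 3t) + √10.
The numerator becomes (10 - 3t) − 10 = -3t, so the expression simplifies to -3/(√(10 - 3t) + √10).
Letting t → 0 gives -3/(2√10) = -3*√(10)/20.

-3*√(10)/20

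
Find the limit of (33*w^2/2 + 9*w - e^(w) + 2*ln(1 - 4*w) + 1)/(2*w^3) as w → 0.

Substitution gives 0/0; apply L'Hôpital's rule 3 times.
After differentiating numerator and denominator 3 times the quotient is (-e^(w) + 256/(4*w - 1)^3)/(12); at w = 0 this is -257/12.

-257/12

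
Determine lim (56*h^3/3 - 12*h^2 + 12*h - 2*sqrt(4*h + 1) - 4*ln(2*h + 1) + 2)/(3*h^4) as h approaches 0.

Substitution gives 0/0 (the numerator vanishes to order 4).
Expand each term to order h^4: the coefficient of h^4 in -2·√(1 + 4h) is 20 and in -4·ln(1 + 2h) is 16.
Lower-order terms cancel with the polynomial part, so the numerator is (36)·h^4 + o(h^4), and the limit is (36)/(3) = 12.

12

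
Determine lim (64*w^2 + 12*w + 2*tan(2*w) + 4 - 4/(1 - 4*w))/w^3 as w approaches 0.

-752/3

Substitution gives 0/0; apply L'Hôpital's rule 3 times.
After differentiating numerator and denominator 3 times the quotient is (96*tan(2*w)^2/cos(2*w)^2 + 32/cos(2*w)^2 - 1536/(4*w - 1)^4)/(6); at w = 0 this is -752/3.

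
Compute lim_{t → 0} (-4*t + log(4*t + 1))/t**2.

Direct substitution gives 0/0.
Apply L'Hôpital: lim (-4 + 4/(4*t + 1))/(2*t), still 0/0.
After 2 applications of L'Hôpital's rule the quotient is (-16/(4*t + 1)^2)/(2); substituting t = 0 gives -8.

-8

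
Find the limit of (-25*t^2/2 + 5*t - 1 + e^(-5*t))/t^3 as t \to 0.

-125/6

Direct substitution gives 0/0.
Apply L'Hôpital: lim (-25*t + 5 - 5*e^(-5*t))/(3*t^2), still 0/0.
Apply L'Hôpital: lim (-25 + 25*e^(-5*t))/(6*t), still 0/0.
After 3 applications of L'Hôpital's rule the quotient is (-125*e^(-5*t))/(6); substituting t = 0 gives -125/6.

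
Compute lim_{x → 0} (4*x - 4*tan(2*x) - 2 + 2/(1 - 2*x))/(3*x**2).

Substitution gives 0/0; apply L'Hôpital's rule 2 times.
After differentiating numerator and denominator 2 times the quotient is (-32*tan(2*x)/cos(2*x)^2 - 16/(2*x - 1)^3)/(6); at x = 0 this is 8/3.

8/3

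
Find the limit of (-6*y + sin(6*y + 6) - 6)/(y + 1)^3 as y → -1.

-36

Direct substitution gives 0/0.
Apply L'Hôpital: lim (6*cos(6*y + 6) - 6)/(3*(y + 1)^2), still 0/0.
Apply L'Hôpital: lim (-36*sin(6*y + 6))/(6*y + 6), still 0/0.
After 3 applications of L'Hôpital's rule the quotient is (-216*cos(6*y + 6))/(6); substituting y = -1 gives -36.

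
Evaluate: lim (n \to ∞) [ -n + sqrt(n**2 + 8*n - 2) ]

An ∞ − ∞ form. Rationalising with the conjugate, the difference becomes (8n - 2) / (√(n^2 + 8*n - 2) + n).
For large n the denominator behaves like 2·n, so the quotient tends to 8/2 = 4.

4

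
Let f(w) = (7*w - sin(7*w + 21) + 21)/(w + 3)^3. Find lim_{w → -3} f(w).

343/6

Direct substitution gives 0/0.
Apply L'Hôpital: lim (7 - 7*cos(7*w + 21))/(3*(w + 3)^2), still 0/0.
Apply L'Hôpital: lim (49*sin(7*w + 21))/(6*w + 18), still 0/0.
After 3 applications of L'Hôpital's rule the quotient is (343*cos(7*w + 21))/(6); substituting w = -3 gives 343/6.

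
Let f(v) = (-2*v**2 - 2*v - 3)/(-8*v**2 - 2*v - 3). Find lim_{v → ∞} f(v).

1/4

Numerator and denominator both have degree 2.
Dividing every term by v^2, all lower-order terms vanish and the limit is the ratio of leading coefficients, -2/(-8) = 1/4.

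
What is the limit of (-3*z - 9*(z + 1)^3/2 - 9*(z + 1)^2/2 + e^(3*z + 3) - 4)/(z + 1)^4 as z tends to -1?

Direct substitution gives 0/0.
Apply L'Hôpital: lim (-9*z - 27*(z + 1)^2/2 + 3*e^(3*z + 3) - 12)/(4*(z + 1)^3), still 0/0.
Apply L'Hôpital: lim (-27*z + 9*e^(3*z + 3) - 36)/(12*(z + 1)^2), still 0/0.
Apply L'Hôpital: lim (27*e^(3*z + 3) - 27)/(24*z + 24), still 0/0.
After 4 applications of L'Hôpital's rule the quotient is (81*e^(3*z + 3))/(24); substituting z = -1 gives 27/8.

27/8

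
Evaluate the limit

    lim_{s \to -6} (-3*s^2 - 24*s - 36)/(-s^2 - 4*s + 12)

3/2

At s = -6 both the top and bottom vanish — a removable singularity. Factoring out (s + 6) from each leaves (-3*s - 6)/(2 - s), which at s = -6 equals 3/2.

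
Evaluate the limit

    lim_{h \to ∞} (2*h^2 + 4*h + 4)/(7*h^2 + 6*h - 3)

Numerator and denominator both have degree 2.
Dividing every term by h^2, all lower-order terms vanish and the limit is the ratio of leading coefficients, 2/(7) = 2/7.

2/7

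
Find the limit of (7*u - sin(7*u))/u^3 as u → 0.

343/6

Direct substitution gives 0/0.
Apply L'Hôpital: lim (7 - 7*cos(7*u))/(3*u^2), still 0/0.
Apply L'Hôpital: lim (49*sin(7*u))/(6*u), still 0/0.
After 3 applications of L'Hôpital's rule the quotient is (343*cos(7*u))/(6); substituting u = 0 gives 343/6.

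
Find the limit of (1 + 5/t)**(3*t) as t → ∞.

The base → 1 and the exponent → ∞: a 1^∞ form.
Take logarithms: (3t)·ln(1 + 5/t). Since ln(1+u) ~ u for small u, this behaves like (3t)·(5/t) → 15.
So the limit is e^(15).

e^(15)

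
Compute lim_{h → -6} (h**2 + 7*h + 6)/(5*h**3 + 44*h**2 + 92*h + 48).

Since h = -6 makes numerator and denominator zero, (h + 6) divides both.
Cancelling it gives (h + 1)/(5*h^2 + 14*h + 8); now plug in h = -6 to get -5/104.

-5/104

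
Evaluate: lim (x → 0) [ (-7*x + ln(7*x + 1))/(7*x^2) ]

Direct substitution gives 0/0.
Apply L'Hôpital: lim (-7 + 7/(7*x + 1))/(14*x), still 0/0.
After 2 applications of L'Hôpital's rule the quotient is (-49/(7*x + 1)^2)/(14); substituting x = 0 gives -7/2.

-7/2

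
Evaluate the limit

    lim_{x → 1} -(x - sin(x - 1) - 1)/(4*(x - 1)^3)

Direct substitution gives 0/0.
Apply L'Hôpital: lim (1 - cos(x - 1))/(-12*(x - 1)^2), still 0/0.
Apply L'Hôpital: lim (sin(x - 1))/(24 - 24*x), still 0/0.
After 3 applications of L'Hôpital's rule the quotient is (cos(x - 1))/(-24); substituting x = 1 gives -1/24.

-1/24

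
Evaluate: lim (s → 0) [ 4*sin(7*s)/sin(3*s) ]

Substitution gives 0/0.
Divide numerator and denominator by s: sin(7s)/s → 7 and sin(3s)/s → 3, so the limit is 4·7/3 = 28/3.

28/3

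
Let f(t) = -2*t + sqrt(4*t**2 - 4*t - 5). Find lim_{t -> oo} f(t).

An ∞ − ∞ form. Rationalising with the conjugate, the difference becomes (-4t - 5) / (√(4*t^2 - 4*t - 5) + 2t).
For large t the denominator behaves like 2·2t, so the quotient tends to -4/4 = -1.

-1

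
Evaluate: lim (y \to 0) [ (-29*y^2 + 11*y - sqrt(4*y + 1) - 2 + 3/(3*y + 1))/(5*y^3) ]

-17

Substitution gives 0/0; apply L'Hôpital's rule 3 times.
After differentiating numerator and denominator 3 times the quotient is (-24/(4*y + 1)^(5/2) - 486/(3*y + 1)^4)/(30); at y = 0 this is -17.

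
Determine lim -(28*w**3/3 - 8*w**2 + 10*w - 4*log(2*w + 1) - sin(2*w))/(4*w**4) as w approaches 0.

-4

Substitution gives 0/0 (the numerator vanishes to order 4).
Expand each term to order w^4: the coefficient of w^4 in −sin(2w) is 0 and in -4·ln(1 + 2w) is 16.
Lower-order terms cancel with the polynomial part, so the numerator is (16)·w^4 + o(w^4), and the limit is (16)/(-4) = -4.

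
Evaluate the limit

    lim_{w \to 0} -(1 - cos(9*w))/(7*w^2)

Substitution gives 0/0.
Use (1 − cos u)/u² → 1/2 with u = 9w: the limit is 9²/(2·(-7)) = -81/14.

-81/14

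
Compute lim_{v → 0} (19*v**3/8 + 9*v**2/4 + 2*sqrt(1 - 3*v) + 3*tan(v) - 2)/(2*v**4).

Substitution gives 0/0; apply L'Hôpital's rule 4 times.
After differentiating numerator and denominator 4 times the quotient is (72*tan(v)^3/cos(v)^2 + 48*tan(v)/cos(v)^2 - 1215/(8*(1 - 3*v)^(7/2)))/(48); at v = 0 this is -405/128.

-405/128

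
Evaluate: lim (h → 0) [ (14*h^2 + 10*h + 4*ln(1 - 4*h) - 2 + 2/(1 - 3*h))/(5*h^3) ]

Substitution gives 0/0 (the numerator vanishes to order 3).
Expand each term to order h^3: the coefficient of h^3 in 4·ln(1 - 4h) is -256/3 and in 2·1/(1 - 3h) is 54.
Lower-order terms cancel with the polynomial part, so the numerator is (-94/3)·h^3 + o(h^3), and the limit is (-94/3)/(5) = -94/15.

-94/15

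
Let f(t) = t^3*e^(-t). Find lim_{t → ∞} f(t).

Write as t^3/e^{1t}, an ∞/∞ form.
Exponential growth dominates any polynomial, so repeated L'Hôpital (or the standard result) gives 0.

0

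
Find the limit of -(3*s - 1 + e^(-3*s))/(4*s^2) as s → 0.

-9/8

Direct substitution gives 0/0.
Apply L'Hôpital: lim (3 - 3*e^(-3*s))/(-8*s), still 0/0.
After 2 applications of L'Hôpital's rule the quotient is (9*e^(-3*s))/(-8); substituting s = 0 gives -9/8.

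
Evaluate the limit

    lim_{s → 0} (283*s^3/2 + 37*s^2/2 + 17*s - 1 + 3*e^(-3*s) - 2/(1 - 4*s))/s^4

-4015/8

Substitution gives 0/0; apply L'Hôpital's rule 4 times.
After differentiating numerator and denominator 4 times the quotient is (243*e^(-3*s) + 12288/(4*s - 1)^5)/(24); at s = 0 this is -4015/8.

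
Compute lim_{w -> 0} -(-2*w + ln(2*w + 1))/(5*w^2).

Direct substitution gives 0/0.
Apply L'Hôpital: lim (-2 + 2/(2*w + 1))/(-10*w), still 0/0.
After 2 applications of L'Hôpital's rule the quotient is (-4/(2*w + 1)^2)/(-10); substituting w = 0 gives 2/5.

2/5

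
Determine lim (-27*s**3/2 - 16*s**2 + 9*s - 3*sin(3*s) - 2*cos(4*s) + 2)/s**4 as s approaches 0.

Substitution gives 0/0 (the numerator vanishes to order 4).
Expand each term to order s^4: the coefficient of s^4 in -2·cos(4s) is -64/3 and in -3·sin(3s) is 0.
Lower-order terms cancel with the polynomial part, so the numerator is (-64/3)·s^4 + o(s^4), and the limit is (-64/3)/(1) = -64/3.

-64/3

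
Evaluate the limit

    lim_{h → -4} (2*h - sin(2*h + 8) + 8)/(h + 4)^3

Direct substitution gives 0/0.
Apply L'Hôpital: lim (2 - 2*cos(2*h + 8))/(3*(h + 4)^2), still 0/0.
Apply L'Hôpital: lim (4*sin(2*h + 8))/(6*h + 24), still 0/0.
After 3 applications of L'Hôpital's rule the quotient is (8*cos(2*h + 8))/(6); substituting h = -4 gives 4/3.

4/3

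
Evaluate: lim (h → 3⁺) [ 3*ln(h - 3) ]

-∞

As h → 3⁺, h - 3 → 0⁺ and ln(h - 3) → −∞.
Multiplying by 3 gives -∞.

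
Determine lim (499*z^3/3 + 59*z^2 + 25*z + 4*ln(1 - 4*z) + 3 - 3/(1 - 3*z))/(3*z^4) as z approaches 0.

Substitution gives 0/0 (the numerator vanishes to order 4).
Expand each term to order z^4: the coefficient of z^4 in 4·ln(1 - 4z) is -256 and in -3·1/(1 - 3z) is -243.
Lower-order terms cancel with the polynomial part, so the numerator is (-499)·z^4 + o(z^4), and the limit is (-499)/(3) = -499/3.

-499/3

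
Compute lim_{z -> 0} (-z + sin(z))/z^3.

-1/6

Direct substitution gives 0/0.
Apply L'Hôpital: lim (cos(z) - 1)/(3*z^2), still 0/0.
Apply L'Hôpital: lim (-sin(z))/(6*z), still 0/0.
After 3 applications of L'Hôpital's rule the quotient is (-cos(z))/(6); substituting z = 0 gives -1/6.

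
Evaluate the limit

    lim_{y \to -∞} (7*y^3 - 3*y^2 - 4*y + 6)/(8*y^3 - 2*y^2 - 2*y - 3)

7/8

Numerator and denominator both have degree 3.
Dividing every term by y^3, all lower-order terms vanish and the limit is the ratio of leading coefficients, 7/(8) = 7/8.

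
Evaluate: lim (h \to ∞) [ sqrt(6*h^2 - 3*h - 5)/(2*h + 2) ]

For large |h|, √(6*h^2 - 3*h - 5) ≈ √6·|h| and the denominator ≈ 2h.
Since h → +∞, |h| = h, giving √6/(2) = √(6)/2.

√(6)/2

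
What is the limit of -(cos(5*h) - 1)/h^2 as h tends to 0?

25/2

Direct substitution gives 0/0.
Apply L'Hôpital: lim (-5*sin(5*h))/(-2*h), still 0/0.
After 2 applications of L'Hôpital's rule the quotient is (-25*cos(5*h))/(-2); substituting h = 0 gives 25/2.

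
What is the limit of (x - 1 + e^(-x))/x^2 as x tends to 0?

Direct substitution gives 0/0.
Apply L'Hôpital: lim (1 - e^(-x))/(2*x), still 0/0.
After 2 applications of L'Hôpital's rule the quotient is (e^(-x))/(2); substituting x = 0 gives 1/2.

1/2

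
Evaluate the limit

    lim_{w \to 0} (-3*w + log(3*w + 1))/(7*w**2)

-9/14

Direct substitution gives 0/0.
Apply L'Hôpital: lim (-3 + 3/(3*w + 1))/(14*w), still 0/0.
After 2 applications of L'Hôpital's rule the quotient is (-9/(3*w + 1)^2)/(14); substituting w = 0 gives -9/14.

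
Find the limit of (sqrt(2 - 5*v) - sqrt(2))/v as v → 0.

Substitution gives 0/0. Multiply numerator and denominator by the conjugate √(2 - 5v) + √2.
The numerator becomes (2 - 5v) − 2 = -5v, so the expression simplifies to -5/(√(2 - 5v) + √2).
Letting v → 0 gives -5/(2√2) = -5*√(2)/4.

-5*√(2)/4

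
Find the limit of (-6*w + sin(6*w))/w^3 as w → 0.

Direct substitution gives 0/0.
Apply L'Hôpital: lim (6*cos(6*w) - 6)/(3*w^2), still 0/0.
Apply L'Hôpital: lim (-36*sin(6*w))/(6*w), still 0/0.
After 3 applications of L'Hôpital's rule the quotient is (-216*cos(6*w))/(6); substituting w = 0 gives -36.

-36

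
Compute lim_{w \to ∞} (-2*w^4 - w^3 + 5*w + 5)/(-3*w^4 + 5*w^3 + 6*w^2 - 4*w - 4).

Numerator and denominator both have degree 4.
Dividing every term by w^4, all lower-order terms vanish and the limit is the ratio of leading coefficients, -2/(-3) = 2/3.

2/3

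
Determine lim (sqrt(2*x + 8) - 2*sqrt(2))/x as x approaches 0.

√(2)/4

A 0/0 form; rationalise with √(8 + 2x) + √8. This collapses the numerator to 2x, leaving 2/(√(8 + 2x) + √8) → 2/(2√8) = √(2)/4.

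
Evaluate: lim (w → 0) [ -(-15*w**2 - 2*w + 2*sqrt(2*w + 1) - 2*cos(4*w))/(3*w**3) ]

Substitution gives 0/0 (the numerator vanishes to order 3).
Expand each term to order w^3: the coefficient of w^3 in -2·cos(4w) is 0 and in 2·√(1 + 2w) is 1.
Lower-order terms cancel with the polynomial part, so the numerator is (1)·w^3 + o(w^3), and the limit is (1)/(-3) = -1/3.

-1/3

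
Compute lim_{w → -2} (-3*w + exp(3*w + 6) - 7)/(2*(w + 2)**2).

Direct substitution gives 0/0.
Apply L'Hôpital: lim (3*e^(3*w + 6) - 3)/(4*w + 8), still 0/0.
After 2 applications of L'Hôpital's rule the quotient is (9*e^(3*w + 6))/(4); substituting w = -2 gives 9/4.

9/4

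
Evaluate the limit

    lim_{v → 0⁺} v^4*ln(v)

0

This is a 0·(−∞) form. Rewrite as 1·ln(v) / v^(−4) and apply L'Hôpital:
the derivative quotient is 1·(1/v) / (−4·v^(−5)) = (-1/4)·v^4 → 0.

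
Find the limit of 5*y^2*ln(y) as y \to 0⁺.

This is a 0·(−∞) form. Rewrite as 5·ln(y) / y^(−2) and apply L'Hôpital:
the derivative quotient is 5·(1/y) / (−2·y^(−3)) = (-5/2)·y^2 → 0.

0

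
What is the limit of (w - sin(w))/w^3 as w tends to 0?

Direct substitution gives 0/0.
Apply L'Hôpital: lim (1 - cos(w))/(3*w^2), still 0/0.
Apply L'Hôpital: lim (sin(w))/(6*w), still 0/0.
After 3 applications of L'Hôpital's rule the quotient is (cos(w))/(6); substituting w = 0 gives 1/6.

1/6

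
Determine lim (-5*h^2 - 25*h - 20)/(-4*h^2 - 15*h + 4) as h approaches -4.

15/17

At h = -4 both the top and bottom vanish — a removable singularity. Factoring out (h + 4) from each leaves (-5*h - 5)/(1 - 4*h), which at h = -4 equals 15/17.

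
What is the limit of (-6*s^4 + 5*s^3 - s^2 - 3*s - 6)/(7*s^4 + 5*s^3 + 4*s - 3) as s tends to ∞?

Numerator and denominator both have degree 4.
Dividing every term by s^4, all lower-order terms vanish and the limit is the ratio of leading coefficients, -6/(7) = -6/7.

-6/7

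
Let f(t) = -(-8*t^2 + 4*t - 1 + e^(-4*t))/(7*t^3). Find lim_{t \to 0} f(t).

32/21

Direct substitution gives 0/0.
Apply L'Hôpital: lim (-16*t + 4 - 4*e^(-4*t))/(-21*t^2), still 0/0.
Apply L'Hôpital: lim (-16 + 16*e^(-4*t))/(-42*t), still 0/0.
After 3 applications of L'Hôpital's rule the quotient is (-64*e^(-4*t))/(-42); substituting t = 0 gives 32/21.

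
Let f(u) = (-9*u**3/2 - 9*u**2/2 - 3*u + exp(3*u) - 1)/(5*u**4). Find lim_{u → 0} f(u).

Direct substitution gives 0/0.
Apply L'Hôpital: lim (-27*u^2/2 - 9*u + 3*e^(3*u) - 3)/(20*u^3), still 0/0.
Apply L'Hôpital: lim (-27*u + 9*e^(3*u) - 9)/(60*u^2), still 0/0.
Apply L'Hôpital: lim (27*e^(3*u) - 27)/(120*u), still 0/0.
After 4 applications of L'Hôpital's rule the quotient is (81*e^(3*u))/(120); substituting u = 0 gives 27/40.

27/40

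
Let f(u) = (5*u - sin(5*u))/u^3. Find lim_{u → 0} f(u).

Direct substitution gives 0/0.
Apply L'Hôpital: lim (5 - 5*cos(5*u))/(3*u^2), still 0/0.
Apply L'Hôpital: lim (25*sin(5*u))/(6*u), still 0/0.
After 3 applications of L'Hôpital's rule the quotient is (125*cos(5*u))/(6); substituting u = 0 gives 125/6.

125/6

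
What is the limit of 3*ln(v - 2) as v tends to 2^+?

As v → 2⁺, v - 2 → 0⁺ and ln(v - 2) → −∞.
Multiplying by 3 gives -∞.

-∞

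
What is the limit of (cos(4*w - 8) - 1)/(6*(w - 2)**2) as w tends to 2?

-4/3

Direct substitution gives 0/0.
Apply L'Hôpital: lim (-4*sin(4*w - 8))/(12*w - 24), still 0/0.
After 2 applications of L'Hôpital's rule the quotient is (-16*cos(4*w - 8))/(12); substituting w = 2 gives -4/3.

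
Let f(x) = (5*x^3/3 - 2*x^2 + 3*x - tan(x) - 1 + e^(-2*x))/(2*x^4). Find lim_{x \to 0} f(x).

1/3

Substitution gives 0/0; apply L'Hôpital's rule 4 times.
After differentiating numerator and denominator 4 times the quotient is (8*tan(x)/cos(x)^2 - 24*tan(x)/cos(x)^4 + 16*e^(-2*x))/(48); at x = 0 this is 1/3.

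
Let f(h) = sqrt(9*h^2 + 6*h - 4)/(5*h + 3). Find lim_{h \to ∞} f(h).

For large |h|, √(9*h^2 + 6*h - 4) ≈ √9·|h| and the denominator ≈ 5h.
Since h → +∞, |h| = h, giving √9/(5) = 3/5.

3/5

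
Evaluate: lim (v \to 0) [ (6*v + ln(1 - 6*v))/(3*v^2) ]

-6

Direct substitution gives 0/0.
Apply L'Hôpital: lim (6 - 6/(1 - 6*v))/(6*v), still 0/0.
After 2 applications of L'Hôpital's rule the quotient is (-36/(1 - 6*v)^2)/(6); substituting v = 0 gives -6.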